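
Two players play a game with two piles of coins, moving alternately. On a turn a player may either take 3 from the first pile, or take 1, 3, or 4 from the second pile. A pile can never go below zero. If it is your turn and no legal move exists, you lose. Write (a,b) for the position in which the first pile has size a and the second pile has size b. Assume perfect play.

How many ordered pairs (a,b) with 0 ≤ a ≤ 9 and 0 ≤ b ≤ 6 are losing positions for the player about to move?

Build the W/L table. Terminal = L. A non-terminal position is W if it has a move to some L; otherwise it is L.
Every move lowers a or b (never raises either), so fill the grid row by row in increasing a, and left to right within a row: each cell's successors are then already labelled.
      b=0  b=1  b=2  b=3  b=4  b=5  b=6
a=0:    L    W    L    W    W    W    W
a=1:    L    W    L    W    W    W    W
a=2:    L    W    L    W    W    W    W
a=3:    W    L    W    L    W    W    W
a=4:    W    L    W    L    W    W    W
a=5:    W    L    W    L    W    W    W
a=6:    L    W    L    W    W    W    W
a=7:    L    W    L    W    W    W    W
a=8:    L    W    L    W    W    W    W
a=9:    W    L    W    L    W    W    W
Cells with no legal move (terminal, hence L): (0,0), (1,0), (2,0).
The remaining L cells, each justified by listing all of its moves:
(0,2): L (sole option (0,1)(W) is W)
(1,2): L (sole option (1,1)(W) is W)
(2,2): L (sole option (2,1)(W) is W)
(3,1): L (options (0,1)(W), (3,0)(W) are all W)
(3,3): L (options (0,3)(W), (3,2)(W), (3,0)(W) are all W)
(4,1): L (options (1,1)(W), (4,0)(W) are all W)
(4,3): L (options (1,3)(W), (4,2)(W), (4,0)(W) are all W)
(5,1): L (options (2,1)(W), (5,0)(W) are all W)
(5,3): L (options (2,3)(W), (5,2)(W), (5,0)(W) are all W)
(6,0): L (sole option (3,0)(W) is W)
(6,2): L (options (3,2)(W), (6,1)(W) are all W)
(7,0): L (sole option (4,0)(W) is W)
(7,2): L (options (4,2)(W), (7,1)(W) are all W)
(8,0): L (sole option (5,0)(W) is W)
(8,2): L (options (5,2)(W), (8,1)(W) are all W)
(9,1): L (options (6,1)(W), (9,0)(W) are all W)
(9,3): L (options (6,3)(W), (9,2)(W), (9,0)(W) are all W)
Every other cell has at least one move into one of the L cells above, so it is W.
L cells per row: a=0: 2, a=1: 2, a=2: 2, a=3: 2, a=4: 2, a=5: 2, a=6: 2, a=7: 2, a=8: 2, a=9: 2; total 20.

20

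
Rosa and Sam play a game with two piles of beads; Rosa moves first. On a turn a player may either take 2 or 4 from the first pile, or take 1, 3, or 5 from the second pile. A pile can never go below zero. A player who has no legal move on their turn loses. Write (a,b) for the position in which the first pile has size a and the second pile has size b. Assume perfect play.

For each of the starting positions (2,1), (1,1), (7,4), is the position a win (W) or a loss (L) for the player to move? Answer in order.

(2,1): L, (1,1): W, (7,4): L

Classify positions by backward induction: terminal positions (no move available) are L. From any other position, the mover wins iff some move reaches an L.
No move ever increases a pile, so every position that can arise here has a ≤ 7 and b ≤ 4; it is enough to label the cells with 0 ≤ a ≤ 7 and 0 ≤ b ≤ 4.
Every move lowers a or b (never raises either), so fill the grid row by row in increasing a, and left to right within a row: each cell's successors are then already labelled.
      b=0  b=1  b=2  b=3  b=4
a=0:    L    W    L    W    L
a=1:    L    W    L    W    L
a=2:    W    L    W    L    W
a=3:    W    L    W    L    W
a=4:    W    W    W    W    W
a=5:    W    W    W    W    W
a=6:    L    W    L    W    L
a=7:    L    W    L    W    L
Cells with no legal move (terminal, hence L): (0,0), (1,0).
The remaining L cells, each justified by listing all of its moves:
(0,2): →(0,1)(W) only, which is W, so L
(0,4): →(0,3)(W), (0,1)(W) — all W, so L
(1,2): →(1,1)(W) only, which is W, so L
(1,4): →(1,3)(W), (1,1)(W) — all W, so L
(2,1): →(0,1)(W), (2,0)(W) — all W, so L
(2,3): →(0,3)(W), (2,2)(W), (2,0)(W) — all W, so L
(3,1): →(1,1)(W), (3,0)(W) — all W, so L
(3,3): →(1,3)(W), (3,2)(W), (3,0)(W) — all W, so L
(6,0): →(4,0)(W), (2,0)(W) — all W, so L
(6,2): →(4,2)(W), (2,2)(W), (6,1)(W) — all W, so L
(6,4): →(4,4)(W), (2,4)(W), (6,3)(W), (6,1)(W) — all W, so L
(7,0): →(5,0)(W), (3,0)(W) — all W, so L
(7,2): →(5,2)(W), (3,2)(W), (7,1)(W) — all W, so L
(7,4): →(5,4)(W), (3,4)(W), (7,3)(W), (7,1)(W) — all W, so L
Every other cell has at least one move into one of the L cells above, so it is W.
(2,1): one of the L cells justified above, so L
(1,1): the move to (1,0) reaches an L cell, so W
(7,4): one of the L cells justified above, so L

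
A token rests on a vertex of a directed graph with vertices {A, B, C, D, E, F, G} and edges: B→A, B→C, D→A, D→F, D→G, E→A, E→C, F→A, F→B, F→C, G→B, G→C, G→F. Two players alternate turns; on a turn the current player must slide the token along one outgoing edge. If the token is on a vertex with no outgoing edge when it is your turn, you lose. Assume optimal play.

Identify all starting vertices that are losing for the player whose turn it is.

A, C

Compute win/loss labels from the base case upward. A position with no move is L. Any other position is W if it can reach an L in one move, else L.
Every edge goes from a vertex to one that appears earlier in the order A, C, B, F, G, D, E, so processing vertices in that order labels each vertex after all of its successors.
A: no outgoing edge → L
C: no outgoing edge → L
B: reaches L-position C → W
F: reaches L-position C → W
G: reaches L-position C → W
D: reaches L-position A → W
E: reaches L-position C → W
The losing starting vertices are exactly the entries labelled L in this table (2 of them).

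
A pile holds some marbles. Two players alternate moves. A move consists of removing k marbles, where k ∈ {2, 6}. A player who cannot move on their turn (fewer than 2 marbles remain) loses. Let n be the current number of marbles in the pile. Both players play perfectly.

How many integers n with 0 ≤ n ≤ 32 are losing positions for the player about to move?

Label each position W (a win for the player to move) or L (a loss). A position with no legal move is L; any other position is W exactly when some move reaches an L, and L when every move reaches a W.
n=0: no move → L
n=1: no move → L
n=2: W (go to 0, an L position)
n=3: W (go to 1, an L position)
n=4: L (sole option 2(W) is W)
n=5: L (sole option 3(W) is W)
n=6: W (go to 4, an L position)
n=7: W (go to 5, an L position)
n=8: L (options 6(W), 2(W) are all W)
n=9: L (options 7(W), 3(W) are all W)
n=10: W (go to 8, an L position)
n=11: W (go to 9, an L position)
n=12: L (options 10(W), 6(W) are all W)
n=13: L (options 11(W), 7(W) are all W)
n=14: W (go to 12, an L position)
n=15: W (go to 13, an L position)
n=16: L (options 14(W), 10(W) are all W)
n=17: L (options 15(W), 11(W) are all W)
n=18: W (go to 16, an L position)
n=19: W (go to 17, an L position)
n=20: L (options 18(W), 14(W) are all W)
n=21: L (options 19(W), 15(W) are all W)
n=22: W (go to 20, an L position)
n=23: W (go to 21, an L position)
n=24: L (options 22(W), 18(W) are all W)
n=25: L (options 23(W), 19(W) are all W)
n=26: W (go to 24, an L position)
n=27: W (go to 25, an L position)
n=28: L (options 26(W), 22(W) are all W)
n=29: L (options 27(W), 23(W) are all W)
n=30: W (go to 28, an L position)
n=31: W (go to 29, an L position)
n=32: L (options 30(W), 26(W) are all W)
L entries with 0 ≤ n ≤ 32: n = 0, 1, 4, 5, 8, 9, 12, 13, 16, 17, 20, 21, 24, 25, 28, 29, 32; that makes 17.

17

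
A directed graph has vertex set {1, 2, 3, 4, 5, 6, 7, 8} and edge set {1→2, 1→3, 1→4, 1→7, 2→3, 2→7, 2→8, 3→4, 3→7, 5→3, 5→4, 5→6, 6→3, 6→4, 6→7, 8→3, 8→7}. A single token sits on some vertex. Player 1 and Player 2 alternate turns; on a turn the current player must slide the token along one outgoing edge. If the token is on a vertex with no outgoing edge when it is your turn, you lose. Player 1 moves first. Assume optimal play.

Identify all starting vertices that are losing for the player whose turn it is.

4, 7

Use the standard recursion: the mover loses at a terminal position; elsewhere, the mover wins exactly when some move hands the opponent an L position.
Every edge goes from a vertex to one that appears earlier in the order 4, 7, 3, 6, 5, 8, 2, 1, so processing vertices in that order labels each vertex after all of its successors.
4: no outgoing edge → L
7: no outgoing edge → L
3: can move to 7, which is L ⇒ W
6: can move to 7, which is L ⇒ W
5: can move to 4, which is L ⇒ W
8: can move to 7, which is L ⇒ W
2: can move to 7, which is L ⇒ W
1: can move to 7, which is L ⇒ W
The losing starting vertices are exactly the entries labelled L in this table (2 of them).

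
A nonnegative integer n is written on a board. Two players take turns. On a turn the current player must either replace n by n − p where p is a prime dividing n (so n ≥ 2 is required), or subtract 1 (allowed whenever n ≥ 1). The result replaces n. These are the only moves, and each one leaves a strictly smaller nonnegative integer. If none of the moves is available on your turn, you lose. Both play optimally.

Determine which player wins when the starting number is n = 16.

The second player wins.

Use the standard recursion: the mover loses at a terminal position; elsewhere, the mover wins exactly when some move hands the opponent an L position.
n=0: no move → L
n=1: can move to 0, which is L ⇒ W
n=2: can move to 0, which is L ⇒ W
n=3: can move to 0, which is L ⇒ W
n=4: moves to 2(W), 3(W); every one is W ⇒ L
n=5: can move to 0, which is L ⇒ W
n=6: can move to 4, which is L ⇒ W
n=7: can move to 0, which is L ⇒ W
n=8: moves to 6(W), 7(W); every one is W ⇒ L
n=9: can move to 8, which is L ⇒ W
n=10: can move to 8, which is L ⇒ W
n=11: can move to 0, which is L ⇒ W
n=12: moves to 9(W), 10(W), 11(W); every one is W ⇒ L
n=13: can move to 0, which is L ⇒ W
n=14: can move to 12, which is L ⇒ W
n=15: can move to 12, which is L ⇒ W
n=16: moves to 14(W), 15(W); every one is W ⇒ L
Every move from 16 reaches a W position, so the mover loses.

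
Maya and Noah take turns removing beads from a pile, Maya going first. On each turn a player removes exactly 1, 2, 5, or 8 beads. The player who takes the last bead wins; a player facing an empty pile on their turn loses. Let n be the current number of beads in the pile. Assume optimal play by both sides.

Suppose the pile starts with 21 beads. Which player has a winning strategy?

Noah wins.

Compute win/loss labels from the base case upward. A position with no move is L. Any other position is W if it can reach an L in one move, else L.
n=0: no move → L
n=1: →0(L), so W
n=2: →0(L), so W
n=3: →2(W), 1(W) — all W, so L
n=4: →3(L), so W
n=5: →3(L), so W
n=6: →5(W), 4(W), 1(W) — all W, so L
n=7: →6(L), so W
n=8: →6(L), so W
n=9: →8(W), 7(W), 4(W), 1(W) — all W, so L
n=10: →9(L), so W
n=11: →9(L), so W
n=12: →11(W), 10(W), 7(W), 4(W) — all W, so L
n=13: →12(L), so W
n=14: →12(L), so W
n=15: →14(W), 13(W), 10(W), 7(W) — all W, so L
n=16: →15(L), so W
n=17: →15(L), so W
n=18: →17(W), 16(W), 13(W), 10(W) — all W, so L
n=19: →18(L), so W
n=20: →18(L), so W
n=21: →20(W), 19(W), 16(W), 13(W) — all W, so L
Every move from 21 reaches a W position, so the mover loses.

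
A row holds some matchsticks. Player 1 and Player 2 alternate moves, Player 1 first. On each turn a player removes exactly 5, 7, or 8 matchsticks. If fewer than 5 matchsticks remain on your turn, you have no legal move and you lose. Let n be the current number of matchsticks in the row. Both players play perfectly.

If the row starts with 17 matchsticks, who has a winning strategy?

Player 2 wins.

Work bottom-up. With no move the player to move loses. Otherwise the position is W if at least one move leads to an L position for the opponent, and L if every move leads to a W.
n=0: no move → L
n=1: no move → L
n=2: no move → L
n=3: no move → L
n=4: no move → L
n=5: W (go to 0, an L position)
n=6: W (go to 1, an L position)
n=7: W (go to 2, an L position)
n=8: W (go to 3, an L position)
n=9: W (go to 4, an L position)
n=10: W (go to 3, an L position)
n=11: W (go to 4, an L position)
n=12: W (go to 4, an L position)
n=13: L (options 8(W), 6(W), 5(W) are all W)
n=14: L (options 9(W), 7(W), 6(W) are all W)
n=15: L (options 10(W), 8(W), 7(W) are all W)
n=16: L (options 11(W), 9(W), 8(W) are all W)
n=17: L (options 12(W), 10(W), 9(W) are all W)
Every move from 17 reaches a W position, so the mover loses.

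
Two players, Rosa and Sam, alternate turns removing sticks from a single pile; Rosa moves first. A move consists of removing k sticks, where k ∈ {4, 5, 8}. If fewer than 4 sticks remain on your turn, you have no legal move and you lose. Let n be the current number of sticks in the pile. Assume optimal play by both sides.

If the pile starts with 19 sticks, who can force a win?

Rosa wins.

Use the standard recursion: the mover loses at a terminal position; elsewhere, the mover wins exactly when some move hands the opponent an L position.
n=0: no move → L
n=1: no move → L
n=2: no move → L
n=3: no move → L
n=4: →0(L), so W
n=5: →1(L), so W
n=6: →2(L), so W
n=7: →3(L), so W
n=8: →3(L), so W
n=9: →1(L), so W
n=10: →2(L), so W
n=11: →3(L), so W
n=12: →8(W), 7(W), 4(W) — all W, so L
n=13: →9(W), 8(W), 5(W) — all W, so L
n=14: →10(W), 9(W), 6(W) — all W, so L
n=15: →11(W), 10(W), 7(W) — all W, so L
n=16: →12(L), so W
n=17: →13(L), so W
n=18: →14(L), so W
n=19: →15(L), so W
The starting position 19 is W: Rosa should remove 4, leaving 15, handing over an L position.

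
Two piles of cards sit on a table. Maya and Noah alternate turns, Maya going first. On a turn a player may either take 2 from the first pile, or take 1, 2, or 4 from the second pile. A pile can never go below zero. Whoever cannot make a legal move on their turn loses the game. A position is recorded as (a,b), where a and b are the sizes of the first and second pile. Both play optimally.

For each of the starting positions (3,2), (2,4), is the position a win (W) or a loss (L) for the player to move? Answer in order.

(3,2): W, (2,4): L

Classify positions by backward induction: terminal positions (no move available) are L. From any other position, the mover wins iff some move reaches an L.
No move ever increases a pile, so every position that can arise here has a ≤ 3 and b ≤ 4; it is enough to label the cells with 0 ≤ a ≤ 3 and 0 ≤ b ≤ 4.
Every move lowers a or b (never raises either), so fill the grid row by row in increasing a, and left to right within a row: each cell's successors are then already labelled.
      b=0  b=1  b=2  b=3  b=4
a=0:    L    W    W    L    W
a=1:    L    W    W    L    W
a=2:    W    L    W    W    L
a=3:    W    L    W    W    L
Cells with no legal move (terminal, hence L): (0,0), (1,0).
The remaining L cells, each justified by listing all of its moves:
(0,3): →(0,2)(W), (0,1)(W) — all W, so L
(1,3): →(1,2)(W), (1,1)(W) — all W, so L
(2,1): →(0,1)(W), (2,0)(W) — all W, so L
(2,4): →(0,4)(W), (2,3)(W), (2,2)(W), (2,0)(W) — all W, so L
(3,1): →(1,1)(W), (3,0)(W) — all W, so L
(3,4): →(1,4)(W), (3,3)(W), (3,2)(W), (3,0)(W) — all W, so L
Every other cell has at least one move into one of the L cells above, so it is W.
(3,2): the move to (3,1) reaches an L cell, so W
(2,4): one of the L cells justified above, so L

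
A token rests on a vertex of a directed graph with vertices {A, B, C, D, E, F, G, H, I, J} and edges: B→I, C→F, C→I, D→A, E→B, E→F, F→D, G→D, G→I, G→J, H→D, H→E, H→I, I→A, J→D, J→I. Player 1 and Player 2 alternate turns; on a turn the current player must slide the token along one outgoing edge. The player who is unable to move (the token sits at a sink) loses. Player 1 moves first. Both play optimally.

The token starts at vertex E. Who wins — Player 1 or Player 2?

Label each position W (a win for the player to move) or L (a loss). A position with no legal move is L; any other position is W exactly when some move reaches an L, and L when every move reaches a W.
Every edge goes from a vertex to one that appears earlier in the order A, D, I, B, J, F, E, G, H, C, so processing vertices in that order labels each vertex after all of its successors.
A: no outgoing edge → L
D: W (go to A, an L position)
I: W (go to A, an L position)
B: L (sole option I(W) is W)
J: L (options I(W), D(W) are all W)
F: L (sole option D(W) is W)
E: W (go to F, an L position)
G: W (go to J, an L position)
H: L (options E(W), I(W), D(W) are all W)
C: W (go to F, an L position)
The starting position E is W: Player 1 should move to F, handing over an L position.

Player 1 wins.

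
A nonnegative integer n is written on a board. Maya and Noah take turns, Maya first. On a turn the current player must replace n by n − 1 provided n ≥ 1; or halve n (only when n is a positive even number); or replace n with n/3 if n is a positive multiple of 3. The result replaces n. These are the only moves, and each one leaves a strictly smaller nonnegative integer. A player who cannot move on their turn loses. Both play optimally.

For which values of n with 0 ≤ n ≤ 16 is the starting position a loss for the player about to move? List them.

0, 2, 5, 7, 9, 11, 13, 16

Label each position W (a win for the player to move) or L (a loss). A position with no legal move is L; any other position is W exactly when some move reaches an L, and L when every move reaches a W.
n=0: no move → L
n=1: W (go to 0, an L position)
n=2: L (sole option 1(W) is W)
n=3: W (go to 2, an L position)
n=4: W (go to 2, an L position)
n=5: L (sole option 4(W) is W)
n=6: W (go to 2, an L position)
n=7: L (sole option 6(W) is W)
n=8: W (go to 7, an L position)
n=9: L (options 3(W), 8(W) are all W)
n=10: W (go to 5, an L position)
n=11: L (sole option 10(W) is W)
n=12: W (go to 11, an L position)
n=13: L (sole option 12(W) is W)
n=14: W (go to 7, an L position)
n=15: W (go to 5, an L position)
n=16: L (options 8(W), 15(W) are all W)
Reading off the rows marked L gives the requested list; there are 8 such values of n.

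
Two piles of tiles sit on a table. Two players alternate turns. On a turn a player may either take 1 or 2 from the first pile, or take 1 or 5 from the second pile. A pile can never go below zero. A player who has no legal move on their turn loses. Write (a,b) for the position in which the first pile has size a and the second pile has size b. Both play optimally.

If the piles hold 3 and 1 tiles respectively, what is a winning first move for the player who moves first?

Use the standard recursion: the mover loses at a terminal position; elsewhere, the mover wins exactly when some move hands the opponent an L position.
No move ever increases a pile, so every position that can arise here has a ≤ 3 and b ≤ 1; it is enough to label the cells with 0 ≤ a ≤ 3 and 0 ≤ b ≤ 1.
Every move lowers a or b (never raises either), so fill the grid row by row in increasing a, and left to right within a row: each cell's successors are then already labelled.
      b=0  b=1
a=0:    L    W
a=1:    W    L
a=2:    W    W
a=3:    L    W
Cells with no legal move (terminal, hence L): (0,0).
The remaining L cells, each justified by listing all of its moves:
(1,1): L (options (0,1)(W), (1,0)(W) are all W)
(3,0): L (options (2,0)(W), (1,0)(W) are all W)
Every other cell has at least one move into one of the L cells above, so it is W.
From (3,1), the L positions reachable in one move are: (1,1), (3,0). Any move reaching one of these is winning.

Move to (1,1).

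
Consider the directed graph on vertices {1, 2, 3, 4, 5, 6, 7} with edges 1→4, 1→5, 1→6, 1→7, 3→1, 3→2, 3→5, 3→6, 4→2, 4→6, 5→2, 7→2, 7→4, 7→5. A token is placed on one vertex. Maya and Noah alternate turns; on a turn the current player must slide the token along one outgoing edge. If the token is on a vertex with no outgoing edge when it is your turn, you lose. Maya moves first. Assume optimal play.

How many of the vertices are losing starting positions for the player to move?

2

Label each position W (a win for the player to move) or L (a loss). A position with no legal move is L; any other position is W exactly when some move reaches an L, and L when every move reaches a W.
Every edge goes from a vertex to one that appears earlier in the order 6, 2, 4, 5, 7, 1, 3, so processing vertices in that order labels each vertex after all of its successors.
6: no outgoing edge → L
2: no outgoing edge → L
4: can move to 2, which is L ⇒ W
5: can move to 2, which is L ⇒ W
7: can move to 2, which is L ⇒ W
1: can move to 6, which is L ⇒ W
3: can move to 2, which is L ⇒ W
The L vertices are 2, 6; that is 2 in all.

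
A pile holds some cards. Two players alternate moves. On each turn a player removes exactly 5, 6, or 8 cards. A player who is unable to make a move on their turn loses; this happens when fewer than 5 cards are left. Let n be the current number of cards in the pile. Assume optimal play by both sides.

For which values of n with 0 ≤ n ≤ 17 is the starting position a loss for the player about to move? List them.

Classify positions by backward induction: terminal positions (no move available) are L. From any other position, the mover wins iff some move reaches an L.
n=0: no move → L
n=1: no move → L
n=2: no move → L
n=3: no move → L
n=4: no move → L
n=5: W (go to 0, an L position)
n=6: W (go to 1, an L position)
n=7: W (go to 2, an L position)
n=8: W (go to 3, an L position)
n=9: W (go to 4, an L position)
n=10: W (go to 4, an L position)
n=11: W (go to 3, an L position)
n=12: W (go to 4, an L position)
n=13: L (options 8(W), 7(W), 5(W) are all W)
n=14: L (options 9(W), 8(W), 6(W) are all W)
n=15: L (options 10(W), 9(W), 7(W) are all W)
n=16: L (options 11(W), 10(W), 8(W) are all W)
n=17: L (options 12(W), 11(W), 9(W) are all W)
Reading off the rows marked L gives the requested list; there are 10 such values of n.

0, 1, 2, 3, 4, 13, 14, 15, 16, 17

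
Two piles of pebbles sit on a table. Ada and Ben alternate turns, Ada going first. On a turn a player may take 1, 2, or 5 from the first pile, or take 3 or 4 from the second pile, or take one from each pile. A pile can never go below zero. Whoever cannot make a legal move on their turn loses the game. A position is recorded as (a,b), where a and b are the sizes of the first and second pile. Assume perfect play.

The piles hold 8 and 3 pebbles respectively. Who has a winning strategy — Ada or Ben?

Ben wins.

Work bottom-up. With no move the player to move loses. Otherwise the position is W if at least one move leads to an L position for the opponent, and L if every move leads to a W.
No move ever increases a pile, so every position that can arise here has a ≤ 8 and b ≤ 3; it is enough to label the cells with 0 ≤ a ≤ 8 and 0 ≤ b ≤ 3.
Every move lowers a or b (never raises either), so fill the grid row by row in increasing a, and left to right within a row: each cell's successors are then already labelled.
      b=0  b=1  b=2  b=3
a=0:    L    L    L    W
a=1:    W    W    W    W
a=2:    W    W    W    L
a=3:    L    L    L    W
a=4:    W    W    W    W
a=5:    W    W    W    L
a=6:    L    L    L    W
a=7:    W    W    W    W
a=8:    W    W    W    L
Cells with no legal move (terminal, hence L): (0,0), (0,1), (0,2).
The remaining L cells, each justified by listing all of its moves:
(2,3): moves to (1,3)(W), (0,3)(W), (2,0)(W), (1,2)(W); every one is W ⇒ L
(3,0): moves to (2,0)(W), (1,0)(W); every one is W ⇒ L
(3,1): moves to (2,1)(W), (1,1)(W), (2,0)(W); every one is W ⇒ L
(3,2): moves to (2,2)(W), (1,2)(W), (2,1)(W); every one is W ⇒ L
(5,3): moves to (4,3)(W), (3,3)(W), (0,3)(W), (5,0)(W), (4,2)(W); every one is W ⇒ L
(6,0): moves to (5,0)(W), (4,0)(W), (1,0)(W); every one is W ⇒ L
(6,1): moves to (5,1)(W), (4,1)(W), (1,1)(W), (5,0)(W); every one is W ⇒ L
(6,2): moves to (5,2)(W), (4,2)(W), (1,2)(W), (5,1)(W); every one is W ⇒ L
(8,3): moves to (7,3)(W), (6,3)(W), (3,3)(W), (8,0)(W), (7,2)(W); every one is W ⇒ L
Every other cell has at least one move into one of the L cells above, so it is W.
Every move from (8,3) reaches a W position, so the mover loses.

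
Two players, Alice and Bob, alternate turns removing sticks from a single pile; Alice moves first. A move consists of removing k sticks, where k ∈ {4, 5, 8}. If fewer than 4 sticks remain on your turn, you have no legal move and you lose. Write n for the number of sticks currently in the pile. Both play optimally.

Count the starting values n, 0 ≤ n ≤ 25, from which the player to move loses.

10

Positions with no move are L. A position that does have a move is losing for the player to move precisely when every available move leads to a winning position for the opponent. Fill in the labels:
n=0: no move → L
n=1: no move → L
n=2: no move → L
n=3: no move → L
n=4: reaches L-position 0 → W
n=5: reaches L-position 1 → W
n=6: reaches L-position 2 → W
n=7: reaches L-position 3 → W
n=8: reaches L-position 3 → W
n=9: reaches L-position 1 → W
n=10: reaches L-position 2 → W
n=11: reaches L-position 3 → W
n=12: only reaches 8(W), 7(W), 4(W), all W → L
n=13: only reaches 9(W), 8(W), 5(W), all W → L
n=14: only reaches 10(W), 9(W), 6(W), all W → L
n=15: only reaches 11(W), 10(W), 7(W), all W → L
n=16: reaches L-position 12 → W
n=17: reaches L-position 13 → W
n=18: reaches L-position 14 → W
n=19: reaches L-position 15 → W
n=20: reaches L-position 15 → W
n=21: reaches L-position 13 → W
n=22: reaches L-position 14 → W
n=23: reaches L-position 15 → W
n=24: only reaches 20(W), 19(W), 16(W), all W → L
n=25: only reaches 21(W), 20(W), 17(W), all W → L
L entries with 0 ≤ n ≤ 25: n = 0, 1, 2, 3, 12, 13, 14, 15, 24, 25; that makes 10.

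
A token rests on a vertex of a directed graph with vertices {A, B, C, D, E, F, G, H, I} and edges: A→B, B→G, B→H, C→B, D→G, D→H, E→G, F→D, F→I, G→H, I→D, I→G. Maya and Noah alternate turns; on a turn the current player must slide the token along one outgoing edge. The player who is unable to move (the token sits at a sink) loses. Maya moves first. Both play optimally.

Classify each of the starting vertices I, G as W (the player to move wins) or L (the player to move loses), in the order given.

Classify positions by backward induction: terminal positions (no move available) are L. From any other position, the mover wins iff some move reaches an L.
Every edge goes from a vertex to one that appears earlier in the order H, G, D, B, I, E, A, C, F, so processing vertices in that order labels each vertex after all of its successors.
H: no outgoing edge → L
G: can move to H, which is L ⇒ W
D: can move to H, which is L ⇒ W
B: can move to H, which is L ⇒ W
I: moves to D(W), G(W); every one is W ⇒ L
E: the only move is to G(W), a W ⇒ L
A: the only move is to B(W), a W ⇒ L
C: the only move is to B(W), a W ⇒ L
F: can move to I, which is L ⇒ W

I: L, G: W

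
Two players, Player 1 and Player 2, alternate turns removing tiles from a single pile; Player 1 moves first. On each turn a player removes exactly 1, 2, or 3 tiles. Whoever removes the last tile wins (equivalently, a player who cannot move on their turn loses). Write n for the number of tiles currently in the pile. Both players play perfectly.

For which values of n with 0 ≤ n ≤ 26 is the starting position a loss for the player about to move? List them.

Positions with no move are L. A position that does have a move is losing for the player to move precisely when every available move leads to a winning position for the opponent. Fill in the labels:
n=0: no move → L
n=1: →0(L), so W
n=2: →0(L), so W
n=3: →0(L), so W
n=4: →3(W), 2(W), 1(W) — all W, so L
n=5: →4(L), so W
n=6: →4(L), so W
n=7: →4(L), so W
n=8: →7(W), 6(W), 5(W) — all W, so L
n=9: →8(L), so W
n=10: →8(L), so W
n=11: →8(L), so W
n=12: →11(W), 10(W), 9(W) — all W, so L
n=13: →12(L), so W
n=14: →12(L), so W
n=15: →12(L), so W
n=16: →15(W), 14(W), 13(W) — all W, so L
n=17: →16(L), so W
n=18: →16(L), so W
n=19: →16(L), so W
n=20: →19(W), 18(W), 17(W) — all W, so L
n=21: →20(L), so W
n=22: →20(L), so W
n=23: →20(L), so W
n=24: →23(W), 22(W), 21(W) — all W, so L
n=25: →24(L), so W
n=26: →24(L), so W
The losing starting values of n are exactly the entries labelled L in this table (7 of them).

0, 4, 8, 12, 16, 20, 24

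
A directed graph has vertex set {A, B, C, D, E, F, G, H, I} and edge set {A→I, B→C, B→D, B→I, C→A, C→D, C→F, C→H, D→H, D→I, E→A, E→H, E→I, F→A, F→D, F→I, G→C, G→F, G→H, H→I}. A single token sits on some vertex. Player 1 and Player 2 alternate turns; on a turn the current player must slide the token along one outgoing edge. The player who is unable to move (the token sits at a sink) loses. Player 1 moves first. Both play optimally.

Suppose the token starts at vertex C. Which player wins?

Player 2 wins.

Work bottom-up. With no move the player to move loses. Otherwise the position is W if at least one move leads to an L position for the opponent, and L if every move leads to a W.
Every edge goes from a vertex to one that appears earlier in the order I, H, D, A, E, F, C, G, B, so processing vertices in that order labels each vertex after all of its successors.
I: no outgoing edge → L
H: reaches L-position I → W
D: reaches L-position I → W
A: reaches L-position I → W
E: reaches L-position I → W
F: reaches L-position I → W
C: only reaches F(W), A(W), D(W), H(W), all W → L
G: reaches L-position C → W
B: reaches L-position C → W
Every move from C reaches a W position, so the mover loses.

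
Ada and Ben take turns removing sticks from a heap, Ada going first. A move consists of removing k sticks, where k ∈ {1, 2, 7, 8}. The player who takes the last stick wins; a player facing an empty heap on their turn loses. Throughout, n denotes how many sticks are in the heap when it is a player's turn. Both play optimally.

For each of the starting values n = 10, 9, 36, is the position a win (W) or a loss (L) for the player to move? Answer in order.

10: W, 9: L, 36: L

Build the W/L table. Terminal = L. A non-terminal position is W if it has a move to some L; otherwise it is L.
n=0: no move → L
n=1: W (go to 0, an L position)
n=2: W (go to 0, an L position)
n=3: L (options 2(W), 1(W) are all W)
n=4: W (go to 3, an L position)
n=5: W (go to 3, an L position)
n=6: L (options 5(W), 4(W) are all W)
n=7: W (go to 6, an L position)
n=8: W (go to 6, an L position)
n=9: L (options 8(W), 7(W), 2(W), 1(W) are all W)
n=10: W (go to 9, an L position)
n=11: W (go to 9, an L position)
n=12: L (options 11(W), 10(W), 5(W), 4(W) are all W)
n=13: W (go to 12, an L position)
n=14: W (go to 12, an L position)
n=15: L (options 14(W), 13(W), 8(W), 7(W) are all W)
n=16: W (go to 15, an L position)
n=17: W (go to 15, an L position)
n=18: L (options 17(W), 16(W), 11(W), 10(W) are all W)
n=19: W (go to 18, an L position)
n=20: W (go to 18, an L position)
n=21: L (options 20(W), 19(W), 14(W), 13(W) are all W)
n=22: W (go to 21, an L position)
n=23: W (go to 21, an L position)
n=24: L (options 23(W), 22(W), 17(W), 16(W) are all W)
n=25: W (go to 24, an L position)
n=26: W (go to 24, an L position)
n=27: L (options 26(W), 25(W), 20(W), 19(W) are all W)
n=28: W (go to 27, an L position)
n=29: W (go to 27, an L position)
n=30: L (options 29(W), 28(W), 23(W), 22(W) are all W)
n=31: W (go to 30, an L position)
n=32: W (go to 30, an L position)
n=33: L (options 32(W), 31(W), 26(W), 25(W) are all W)
n=34: W (go to 33, an L position)
n=35: W (go to 33, an L position)
n=36: L (options 35(W), 34(W), 29(W), 28(W) are all W)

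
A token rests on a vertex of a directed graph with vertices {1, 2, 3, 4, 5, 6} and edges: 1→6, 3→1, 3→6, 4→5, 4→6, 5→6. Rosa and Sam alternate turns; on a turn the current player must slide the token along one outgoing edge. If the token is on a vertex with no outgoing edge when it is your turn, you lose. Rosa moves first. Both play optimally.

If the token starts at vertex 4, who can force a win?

Compute win/loss labels from the base case upward. A position with no move is L. Any other position is W if it can reach an L in one move, else L.
Every edge goes from a vertex to one that appears earlier in the order 6, 2, 5, 1, 4, 3, so processing vertices in that order labels each vertex after all of its successors.
6: no outgoing edge → L
2: no outgoing edge → L
5: →6(L), so W
1: →6(L), so W
4: →6(L), so W
3: →6(L), so W
From 4 Rosa can move to 6, reaching an L position.

Rosa wins.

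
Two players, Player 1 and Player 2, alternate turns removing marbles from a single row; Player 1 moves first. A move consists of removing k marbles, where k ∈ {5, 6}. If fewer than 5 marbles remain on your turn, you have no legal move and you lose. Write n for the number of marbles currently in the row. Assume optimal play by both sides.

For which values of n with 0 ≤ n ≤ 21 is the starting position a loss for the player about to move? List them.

Label each position W (a win for the player to move) or L (a loss). A position with no legal move is L; any other position is W exactly when some move reaches an L, and L when every move reaches a W.
n=0: no move → L
n=1: no move → L
n=2: no move → L
n=3: no move → L
n=4: no move → L
n=5: can move to 0, which is L ⇒ W
n=6: can move to 1, which is L ⇒ W
n=7: can move to 2, which is L ⇒ W
n=8: can move to 3, which is L ⇒ W
n=9: can move to 4, which is L ⇒ W
n=10: can move to 4, which is L ⇒ W
n=11: moves to 6(W), 5(W); every one is W ⇒ L
n=12: moves to 7(W), 6(W); every one is W ⇒ L
n=13: moves to 8(W), 7(W); every one is W ⇒ L
n=14: moves to 9(W), 8(W); every one is W ⇒ L
n=15: moves to 10(W), 9(W); every one is W ⇒ L
n=16: can move to 11, which is L ⇒ W
n=17: can move to 12, which is L ⇒ W
n=18: can move to 13, which is L ⇒ W
n=19: can move to 14, which is L ⇒ W
n=20: can move to 15, which is L ⇒ W
n=21: can move to 15, which is L ⇒ W
The losing starting values of n are exactly the entries labelled L in this table (10 of them).

0, 1, 2, 3, 4, 11, 12, 13, 14, 15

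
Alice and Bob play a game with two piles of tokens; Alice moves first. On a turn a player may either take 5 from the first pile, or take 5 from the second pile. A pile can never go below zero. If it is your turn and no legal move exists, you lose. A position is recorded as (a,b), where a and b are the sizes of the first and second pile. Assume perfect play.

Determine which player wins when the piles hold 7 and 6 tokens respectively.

Bob wins.

Classify positions by backward induction: terminal positions (no move available) are L. From any other position, the mover wins iff some move reaches an L.
No move ever increases a pile, so every position that can arise here has a ≤ 7 and b ≤ 6; it is enough to label the cells with 0 ≤ a ≤ 7 and 0 ≤ b ≤ 6.
Every move lowers a or b (never raises either), so fill the grid row by row in increasing a, and left to right within a row: each cell's successors are then already labelled.
      b=0  b=1  b=2  b=3  b=4  b=5  b=6
a=0:    L    L    L    L    L    W    W
a=1:    L    L    L    L    L    W    W
a=2:    L    L    L    L    L    W    W
a=3:    L    L    L    L    L    W    W
a=4:    L    L    L    L    L    W    W
a=5:    W    W    W    W    W    L    L
a=6:    W    W    W    W    W    L    L
a=7:    W    W    W    W    W    L    L
Cells with no legal move (terminal, hence L): (0,0), (0,1), (0,2), (0,3), (0,4), (1,0), (1,1), (1,2), (1,3), (1,4), (2,0), (2,1), (2,2), (2,3), (2,4), (3,0), (3,1), (3,2), (3,3), (3,4), (4,0), (4,1), (4,2), (4,3), (4,4).
The remaining L cells, each justified by listing all of its moves:
(5,5): only reaches (0,5)(W), (5,0)(W), all W → L
(5,6): only reaches (0,6)(W), (5,1)(W), all W → L
(6,5): only reaches (1,5)(W), (6,0)(W), all W → L
(6,6): only reaches (1,6)(W), (6,1)(W), all W → L
(7,5): only reaches (2,5)(W), (7,0)(W), all W → L
(7,6): only reaches (2,6)(W), (7,1)(W), all W → L
Every other cell has at least one move into one of the L cells above, so it is W.
The starting position (7,6) is L: whatever Alice does, the opponent receives a W position.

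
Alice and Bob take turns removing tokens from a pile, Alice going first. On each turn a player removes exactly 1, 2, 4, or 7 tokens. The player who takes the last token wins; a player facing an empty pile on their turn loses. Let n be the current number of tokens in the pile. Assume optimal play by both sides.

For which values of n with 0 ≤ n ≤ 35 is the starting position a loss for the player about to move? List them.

0, 3, 6, 9, 12, 15, 18, 21, 24, 27, 30, 33

Work bottom-up. With no move the player to move loses. Otherwise the position is W if at least one move leads to an L position for the opponent, and L if every move leads to a W.
n=0: no move → L
n=1: →0(L), so W
n=2: →0(L), so W
n=3: →2(W), 1(W) — all W, so L
n=4: →3(L), so W
n=5: →3(L), so W
n=6: →5(W), 4(W), 2(W) — all W, so L
n=7: →6(L), so W
n=8: →6(L), so W
n=9: →8(W), 7(W), 5(W), 2(W) — all W, so L
n=10: →9(L), so W
n=11: →9(L), so W
n=12: →11(W), 10(W), 8(W), 5(W) — all W, so L
n=13: →12(L), so W
n=14: →12(L), so W
n=15: →14(W), 13(W), 11(W), 8(W) — all W, so L
n=16: →15(L), so W
n=17: →15(L), so W
n=18: →17(W), 16(W), 14(W), 11(W) — all W, so L
n=19: →18(L), so W
n=20: →18(L), so W
n=21: →20(W), 19(W), 17(W), 14(W) — all W, so L
n=22: →21(L), so W
n=23: →21(L), so W
n=24: →23(W), 22(W), 20(W), 17(W) — all W, so L
n=25: →24(L), so W
n=26: →24(L), so W
n=27: →26(W), 25(W), 23(W), 20(W) — all W, so L
n=28: →27(L), so W
n=29: →27(L), so W
n=30: →29(W), 28(W), 26(W), 23(W) — all W, so L
n=31: →30(L), so W
n=32: →30(L), so W
n=33: →32(W), 31(W), 29(W), 26(W) — all W, so L
n=34: →33(L), so W
n=35: →33(L), so W
Reading off the rows marked L gives the requested list; there are 12 such values of n.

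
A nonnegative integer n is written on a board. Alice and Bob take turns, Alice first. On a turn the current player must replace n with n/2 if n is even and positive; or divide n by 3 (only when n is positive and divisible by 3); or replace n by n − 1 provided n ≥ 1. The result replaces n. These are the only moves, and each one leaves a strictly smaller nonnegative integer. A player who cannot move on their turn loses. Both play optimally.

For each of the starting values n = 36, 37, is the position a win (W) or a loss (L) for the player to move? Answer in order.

36: L, 37: W

Work bottom-up. With no move the player to move loses. Otherwise the position is W if at least one move leads to an L position for the opponent, and L if every move leads to a W.
n=0: no move → L
n=1: reaches L-position 0 → W
n=2: only reaches 1(W), which is W → L
n=3: reaches L-position 2 → W
n=4: reaches L-position 2 → W
n=5: only reaches 4(W), which is W → L
n=6: reaches L-position 2 → W
n=7: only reaches 6(W), which is W → L
n=8: reaches L-position 7 → W
n=9: only reaches 3(W), 8(W), all W → L
n=10: reaches L-position 5 → W
n=11: only reaches 10(W), which is W → L
n=12: reaches L-position 11 → W
n=13: only reaches 12(W), which is W → L
n=14: reaches L-position 7 → W
n=15: reaches L-position 5 → W
n=16: only reaches 8(W), 15(W), all W → L
n=17: reaches L-position 16 → W
n=18: reaches L-position 9 → W
n=19: only reaches 18(W), which is W → L
n=20: reaches L-position 19 → W
n=21: reaches L-position 7 → W
n=22: reaches L-position 11 → W
n=23: only reaches 22(W), which is W → L
n=24: reaches L-position 23 → W
n=25: only reaches 24(W), which is W → L
n=26: reaches L-position 13 → W
n=27: reaches L-position 9 → W
n=28: only reaches 14(W), 27(W), all W → L
n=29: reaches L-position 28 → W
n=30: only reaches 10(W), 15(W), 29(W), all W → L
n=31: reaches L-position 30 → W
n=32: reaches L-position 16 → W
n=33: reaches L-position 11 → W
n=34: only reaches 17(W), 33(W), all W → L
n=35: reaches L-position 34 → W
n=36: only reaches 12(W), 18(W), 35(W), all W → L
n=37: reaches L-position 36 → W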